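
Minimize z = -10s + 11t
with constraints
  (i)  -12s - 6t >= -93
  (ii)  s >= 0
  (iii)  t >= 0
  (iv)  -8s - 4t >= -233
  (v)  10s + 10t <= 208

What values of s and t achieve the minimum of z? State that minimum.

s = 31/4, t = 0, minimum z = -155/2

Extreme points and z = -10s + 11t:
  (0, 31/2) → z = 341/2
  (31/4, 0) → z = -155/2
  (0, 0) → z = 0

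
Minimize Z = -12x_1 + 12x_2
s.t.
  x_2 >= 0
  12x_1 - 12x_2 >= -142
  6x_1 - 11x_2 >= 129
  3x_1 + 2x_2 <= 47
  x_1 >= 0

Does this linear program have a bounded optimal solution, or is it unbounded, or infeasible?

The boundaries x_2 = 0 and 6x_1 - 11x_2 = 129 meet at (43/2, 0), but that point violates 3x_1 + 2x_2 ≤ 47. Every candidate vertex is excluded by some other constraint, so the feasible region is empty.

infeasible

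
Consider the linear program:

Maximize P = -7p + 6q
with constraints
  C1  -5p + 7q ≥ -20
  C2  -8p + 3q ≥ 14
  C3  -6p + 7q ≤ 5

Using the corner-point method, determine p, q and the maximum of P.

p = -25, q = -145/7, maximum P = 355/7

Vertices and P = -7p + 6q:
  (-158/41, -230/41) → P = -274/41
  (-25, -145/7) → P = 355/7
  (-83/38, -22/19) → P = 317/38

The binding constraints are -5p + 7q = -20 and -6p + 7q = 5.
Solving simultaneously gives p = -25, q = -145/7.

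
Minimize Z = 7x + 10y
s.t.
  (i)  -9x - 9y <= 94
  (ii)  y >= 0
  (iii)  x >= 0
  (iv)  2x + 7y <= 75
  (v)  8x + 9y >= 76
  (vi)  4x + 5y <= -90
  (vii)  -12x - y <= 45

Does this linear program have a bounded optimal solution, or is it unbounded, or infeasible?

The boundaries y = 0 and 2x + 7y = 75 meet at (75/2, 0), but that point violates 4x + 5y ≤ -90. Every candidate vertex is excluded by some other constraint, so the feasible region is empty.

infeasible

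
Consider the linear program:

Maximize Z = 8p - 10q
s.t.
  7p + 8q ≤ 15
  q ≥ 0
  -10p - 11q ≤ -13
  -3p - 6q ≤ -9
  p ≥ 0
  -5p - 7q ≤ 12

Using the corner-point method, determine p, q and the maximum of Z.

At the optimal vertex, 7p + 8q = 15 and -3p - 6q = -9.
Solving simultaneously gives p = 1, q = 1.

p = 1, q = 1, maximum Z = -2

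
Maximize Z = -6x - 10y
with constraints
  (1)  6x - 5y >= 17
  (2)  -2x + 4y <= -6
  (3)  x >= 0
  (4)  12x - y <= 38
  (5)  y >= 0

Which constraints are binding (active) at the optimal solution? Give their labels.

Corner points and Z = -6x - 10y:
  (73/23, 2/23) → Z = -458/23
  (3, 0) → Z = -18
  (19/6, 0) → Z = -19

The maximum is at (3, 0). Substituting into each constraint, equality holds for (2) and (5); the remaining constraints have slack.

(2) and (5)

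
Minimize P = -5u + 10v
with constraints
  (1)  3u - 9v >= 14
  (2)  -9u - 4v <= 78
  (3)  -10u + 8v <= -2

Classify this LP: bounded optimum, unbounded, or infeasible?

unbounded

From the feasible point (-47/33, -67/33), moving in the direction (9, 3) keeps every constraint satisfied while P decreases without bound.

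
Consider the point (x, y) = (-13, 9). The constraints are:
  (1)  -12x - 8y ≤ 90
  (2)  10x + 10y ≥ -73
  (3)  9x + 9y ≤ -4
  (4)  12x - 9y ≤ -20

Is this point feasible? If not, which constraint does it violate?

(1): 84 ≤ 90 ✓
(2): -40 ≥ -73 ✓
(3): -36 ≤ -4 ✓
(4): -237 ≤ -20 ✓

feasible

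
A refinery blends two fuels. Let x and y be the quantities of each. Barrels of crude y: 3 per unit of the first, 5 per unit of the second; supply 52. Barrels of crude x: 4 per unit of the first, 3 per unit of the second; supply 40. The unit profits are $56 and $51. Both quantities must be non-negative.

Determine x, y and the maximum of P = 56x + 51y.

Feasible corners and P = 56x + 51y:
  (0, 0) → P = 0
  (0, 52/5) → P = 2652/5
  (10, 0) → P = 560
  (4, 8) → P = 632

At the optimal vertex, 3x + 5y = 52 and 4x + 3y = 40.
Solving simultaneously gives x = 4, y = 8.

x = 4, y = 8, maximum P = 632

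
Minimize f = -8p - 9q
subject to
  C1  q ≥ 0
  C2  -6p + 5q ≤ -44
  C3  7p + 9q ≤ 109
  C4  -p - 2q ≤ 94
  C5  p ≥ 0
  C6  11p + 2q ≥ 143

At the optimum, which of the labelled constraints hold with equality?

Vertices and f = -8p - 9q:
  (109/7, 0) → f = -872/7
  (13, 0) → f = -104
  (1069/85, 198/85) → f = -10334/85

The minimum is at (109/7, 0). Substituting into each constraint, equality holds for C1 and C3; the remaining constraints have slack.

C1 and C3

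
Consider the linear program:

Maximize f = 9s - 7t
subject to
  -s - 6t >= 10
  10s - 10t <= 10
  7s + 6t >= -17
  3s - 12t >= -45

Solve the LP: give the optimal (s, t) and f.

s = -4/7, t = -11/7, maximum f = 41/7

Extreme points and f = 9s - 7t:
  (-4/7, -11/7) → f = 41/7
  (-7/6, -53/36) → f = -7/36
  (-11/13, -24/13) → f = 69/13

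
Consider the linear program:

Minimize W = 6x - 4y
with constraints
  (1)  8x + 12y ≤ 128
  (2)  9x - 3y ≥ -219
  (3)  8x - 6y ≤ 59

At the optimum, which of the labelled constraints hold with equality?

(1) and (2)

Feasible corners and W = 6x - 4y:
  (-17, 22) → W = -190
  (41/4, 23/6) → W = 277/6
  (-497/10, -761/10) → W = 31/5

The minimum is at (-17, 22). Substituting into each constraint, equality holds for (1) and (2); the remaining constraints have slack.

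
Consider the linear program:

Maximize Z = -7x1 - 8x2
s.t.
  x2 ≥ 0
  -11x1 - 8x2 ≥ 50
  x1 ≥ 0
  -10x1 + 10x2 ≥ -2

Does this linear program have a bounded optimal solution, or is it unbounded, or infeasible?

infeasible

The boundaries x2 = 0 and -11x1 - 8x2 = 50 meet at (-50/11, 0), but that point violates x1 ≥ 0. Every candidate vertex is excluded by some other constraint, so the feasible region is empty.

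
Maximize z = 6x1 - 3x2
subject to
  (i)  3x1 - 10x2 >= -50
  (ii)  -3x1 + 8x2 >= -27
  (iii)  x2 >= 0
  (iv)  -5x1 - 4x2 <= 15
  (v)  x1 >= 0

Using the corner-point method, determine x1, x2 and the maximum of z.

x1 = 335/3, x2 = 77/2, maximum z = 1109/2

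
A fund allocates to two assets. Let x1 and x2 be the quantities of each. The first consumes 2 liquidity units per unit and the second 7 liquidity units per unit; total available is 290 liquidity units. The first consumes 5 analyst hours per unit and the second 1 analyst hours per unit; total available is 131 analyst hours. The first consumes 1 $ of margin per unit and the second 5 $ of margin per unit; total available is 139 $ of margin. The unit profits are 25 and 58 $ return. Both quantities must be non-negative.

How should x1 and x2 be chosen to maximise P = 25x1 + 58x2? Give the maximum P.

x1 = 43/2, x2 = 47/2, maximum P = 3801/2

Feasible corners and P = 25x1 + 58x2:
  (0, 0) → P = 0
  (0, 139/5) → P = 8062/5
  (131/5, 0) → P = 655
  (43/2, 47/2) → P = 3801/2

The optimum lies where 5x1 + x2 = 131 and x1 + 5x2 = 139.
Solving simultaneously gives x1 = 43/2, x2 = 47/2.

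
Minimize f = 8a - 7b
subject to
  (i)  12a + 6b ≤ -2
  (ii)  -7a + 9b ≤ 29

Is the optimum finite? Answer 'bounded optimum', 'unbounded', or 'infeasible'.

unbounded

From the feasible point (-32/25, 167/75), moving in the direction (-9, -7) keeps every constraint satisfied while f decreases without bound.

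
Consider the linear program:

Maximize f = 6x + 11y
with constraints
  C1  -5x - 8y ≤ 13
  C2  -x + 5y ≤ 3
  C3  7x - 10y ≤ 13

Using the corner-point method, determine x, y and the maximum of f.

The optimum lies where -x + 5y = 3 and 7x - 10y = 13.
Solving simultaneously gives x = 19/5, y = 34/25.

x = 19/5, y = 34/25, maximum f = 944/25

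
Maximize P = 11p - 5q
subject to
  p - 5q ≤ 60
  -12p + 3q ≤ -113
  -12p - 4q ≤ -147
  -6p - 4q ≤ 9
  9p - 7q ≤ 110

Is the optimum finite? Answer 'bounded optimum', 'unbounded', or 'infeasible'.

From the feasible point (893/84, 34/7), moving in the direction (7, 9) keeps every constraint satisfied while P increases without bound.

unbounded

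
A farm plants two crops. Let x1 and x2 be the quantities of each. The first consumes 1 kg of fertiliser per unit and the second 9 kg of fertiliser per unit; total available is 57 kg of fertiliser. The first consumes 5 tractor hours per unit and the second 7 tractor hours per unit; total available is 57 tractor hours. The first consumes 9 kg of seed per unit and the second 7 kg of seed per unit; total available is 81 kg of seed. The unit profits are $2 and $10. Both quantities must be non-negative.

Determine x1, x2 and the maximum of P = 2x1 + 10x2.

Extreme points and P = 2x1 + 10x2:
  (0, 0) → P = 0
  (0, 19/3) → P = 190/3
  (9, 0) → P = 18
  (3, 6) → P = 66
  (6, 27/7) → P = 354/7

At the optimal vertex, x1 + 9x2 = 57 and 5x1 + 7x2 = 57.
Solving simultaneously gives x1 = 3, x2 = 6.

x1 = 3, x2 = 6, maximum P = 66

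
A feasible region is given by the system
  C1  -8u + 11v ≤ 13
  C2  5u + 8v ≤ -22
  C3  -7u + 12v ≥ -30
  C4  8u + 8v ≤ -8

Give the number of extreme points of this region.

3

Of the 6 pairwise boundary intersections, those satisfying every inequality are:
  (-346/119, -111/119)
  (-486/19, -331/19)
  (-6/29, -76/29)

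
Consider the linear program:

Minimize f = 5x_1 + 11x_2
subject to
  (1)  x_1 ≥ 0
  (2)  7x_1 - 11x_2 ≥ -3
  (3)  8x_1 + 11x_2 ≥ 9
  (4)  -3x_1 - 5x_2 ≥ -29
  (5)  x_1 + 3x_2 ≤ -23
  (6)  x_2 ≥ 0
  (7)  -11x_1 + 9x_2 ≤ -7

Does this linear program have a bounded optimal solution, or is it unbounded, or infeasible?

infeasible

The boundaries 7x_1 - 11x_2 = -3 and -3x_1 - 5x_2 = -29 meet at (76/17, 53/17), but that point violates x_1 + 3x_2 ≤ -23. Every candidate vertex is excluded by some other constraint, so the feasible region is empty.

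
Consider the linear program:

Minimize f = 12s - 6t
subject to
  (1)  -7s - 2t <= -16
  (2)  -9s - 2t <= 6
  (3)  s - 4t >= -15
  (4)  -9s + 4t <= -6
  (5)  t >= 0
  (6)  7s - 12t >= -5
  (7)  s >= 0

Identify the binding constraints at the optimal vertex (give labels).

Extreme points and f = 12s - 6t:
  (16/7, 0) → f = 192/7
  (13/7, 3/2) → f = 93/7
  (10, 25/4) → f = 165/2
The feasible region is unbounded (it extends along (1, 0), (4, 1)), but f strictly increases along every unbounded feasible direction, so there is no improving ray and the minimum is attained at a vertex.

The minimum is at (13/7, 3/2). Substituting into each constraint, equality holds for (1) and (6); the remaining constraints have slack.

(1) and (6)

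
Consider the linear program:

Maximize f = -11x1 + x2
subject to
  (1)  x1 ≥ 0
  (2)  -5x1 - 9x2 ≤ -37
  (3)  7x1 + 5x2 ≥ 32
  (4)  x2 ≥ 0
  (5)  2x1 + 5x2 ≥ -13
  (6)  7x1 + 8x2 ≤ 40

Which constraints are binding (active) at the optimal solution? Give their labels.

Feasible corners and f = -11x1 + x2:
  (103/38, 99/38) → f = -517/19
  (64/23, 59/23) → f = -645/23
  (8/3, 8/3) → f = -80/3

The maximum is at (8/3, 8/3). Substituting into each constraint, equality holds for (3) and (6); the remaining constraints have slack.

(3) and (6)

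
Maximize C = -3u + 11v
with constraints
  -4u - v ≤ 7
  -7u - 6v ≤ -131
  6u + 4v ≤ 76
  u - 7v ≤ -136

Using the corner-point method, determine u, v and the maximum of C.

Vertices and C = -3u + 11v:
  (-173/17, 573/17) → C = 6822/17
  (-52/5, 173/5) → C = 2059/5
  (-17/2, 127/4) → C = 1499/4

The binding constraints are -4u - v = 7 and 6u + 4v = 76.
Solving simultaneously gives u = -52/5, v = 173/5.

u = -52/5, v = 173/5, maximum C = 2059/5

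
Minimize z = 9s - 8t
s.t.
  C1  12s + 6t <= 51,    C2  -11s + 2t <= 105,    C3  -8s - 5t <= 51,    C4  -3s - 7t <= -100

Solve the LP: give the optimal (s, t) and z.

Vertices and z = 9s - 8t:
  (-88/15, 607/30) → z = -644/3
  (-81/22, 349/22) → z = -3521/22
  (-535/83, 1415/83) → z = -16135/83

s = -88/15, t = 607/30, minimum z = -644/3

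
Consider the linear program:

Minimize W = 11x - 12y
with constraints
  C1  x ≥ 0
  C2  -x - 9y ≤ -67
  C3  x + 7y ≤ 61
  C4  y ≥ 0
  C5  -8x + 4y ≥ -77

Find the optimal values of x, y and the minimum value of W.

x = 0, y = 61/7, minimum W = -732/7

Vertices and W = 11x - 12y:
  (0, 67/9) → W = -268/3
  (0, 61/7) → W = -732/7
  (961/76, 459/76) → W = 5063/76
  (261/20, 137/20) → W = 1227/20

The binding constraints are x = 0 and x + 7y = 61.
Solving simultaneously gives x = 0, y = 61/7.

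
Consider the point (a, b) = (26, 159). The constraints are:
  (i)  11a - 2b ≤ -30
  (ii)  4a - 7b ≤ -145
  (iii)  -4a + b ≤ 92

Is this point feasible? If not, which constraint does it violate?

(i): -32 ≤ -30 ✓
(ii): -1009 ≤ -145 ✓
(iii): 55 ≤ 92 ✓

feasible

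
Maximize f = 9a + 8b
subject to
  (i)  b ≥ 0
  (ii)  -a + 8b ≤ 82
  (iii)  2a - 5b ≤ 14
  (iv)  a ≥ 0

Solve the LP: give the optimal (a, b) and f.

a = 522/11, b = 178/11, maximum f = 6122/11

Vertices and f = 9a + 8b:
  (7, 0) → f = 63
  (0, 0) → f = 0
  (522/11, 178/11) → f = 6122/11
  (0, 41/4) → f = 82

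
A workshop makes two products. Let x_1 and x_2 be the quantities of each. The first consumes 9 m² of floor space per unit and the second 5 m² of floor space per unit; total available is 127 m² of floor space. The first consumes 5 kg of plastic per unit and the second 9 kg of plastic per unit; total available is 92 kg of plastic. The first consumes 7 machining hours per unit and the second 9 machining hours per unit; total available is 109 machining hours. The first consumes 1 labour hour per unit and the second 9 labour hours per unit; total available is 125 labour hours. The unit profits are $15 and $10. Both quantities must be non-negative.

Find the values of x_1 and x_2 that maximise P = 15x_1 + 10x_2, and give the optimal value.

x_1 = 13, x_2 = 2, maximum P = 215

Corner points and P = 15x_1 + 10x_2:
  (0, 0) → P = 0
  (0, 92/9) → P = 920/9
  (127/9, 0) → P = 635/3
  (13, 2) → P = 215
  (17/2, 11/2) → P = 365/2

At the optimal vertex, 9x_1 + 5x_2 = 127 and 7x_1 + 9x_2 = 109.
Solving simultaneously gives x_1 = 13, x_2 = 2.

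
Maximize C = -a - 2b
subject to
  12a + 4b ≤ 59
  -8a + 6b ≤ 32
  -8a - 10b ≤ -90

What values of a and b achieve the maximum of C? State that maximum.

Vertices and C = -a - 2b:
  (113/52, 107/13) → C = -969/52
  (115/44, 76/11) → C = -723/44
  (55/32, 61/8) → C = -543/32

a = 115/44, b = 76/11, maximum C = -723/44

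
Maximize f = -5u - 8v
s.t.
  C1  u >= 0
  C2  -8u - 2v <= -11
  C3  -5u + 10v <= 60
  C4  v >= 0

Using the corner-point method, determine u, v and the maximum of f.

Feasible corners and f = -5u - 8v:
  (0, 11/2) → f = -44
  (0, 6) → f = -48
  (11/8, 0) → f = -55/8
The feasible region is unbounded (it extends along (2, 1), (1, 0)), but f strictly decreases along every unbounded feasible direction, so there is no improving ray and the maximum is attained at a vertex.

u = 11/8, v = 0, maximum f = -55/8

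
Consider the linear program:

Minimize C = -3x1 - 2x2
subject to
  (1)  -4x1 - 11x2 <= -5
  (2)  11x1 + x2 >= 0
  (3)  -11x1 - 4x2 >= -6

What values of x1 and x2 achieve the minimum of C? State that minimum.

x1 = -2/11, x2 = 2, minimum C = -38/11

Feasible corners and C = -3x1 - 2x2:
  (-5/117, 55/117) → C = -95/117
  (46/105, 31/105) → C = -40/21
  (-2/11, 2) → C = -38/11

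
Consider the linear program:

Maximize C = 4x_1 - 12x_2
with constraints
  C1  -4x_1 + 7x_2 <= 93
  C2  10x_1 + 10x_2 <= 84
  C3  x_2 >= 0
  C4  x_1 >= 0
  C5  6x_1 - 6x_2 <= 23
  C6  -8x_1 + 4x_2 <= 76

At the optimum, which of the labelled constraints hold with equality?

Corner points and C = 4x_1 - 12x_2:
  (0, 42/5) → C = -504/5
  (367/60, 137/60) → C = -44/15
  (0, 0) → C = 0
  (23/6, 0) → C = 46/3

The maximum is at (23/6, 0). Substituting into each constraint, equality holds for C3 and C5; the remaining constraints have slack.

C3 and C5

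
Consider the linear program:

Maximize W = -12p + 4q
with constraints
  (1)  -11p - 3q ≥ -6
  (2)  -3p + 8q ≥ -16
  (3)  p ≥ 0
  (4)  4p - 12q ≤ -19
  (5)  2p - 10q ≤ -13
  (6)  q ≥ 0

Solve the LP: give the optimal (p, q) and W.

Corner points and W = -12p + 4q:
  (0, 2) → W = 8
  (5/48, 233/144) → W = 47/9
  (0, 19/12) → W = 19/3

p = 0, q = 2, maximum W = 8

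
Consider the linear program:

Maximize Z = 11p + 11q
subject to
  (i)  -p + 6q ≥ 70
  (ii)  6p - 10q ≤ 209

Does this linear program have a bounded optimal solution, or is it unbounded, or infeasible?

From the feasible point (977/13, 629/26), moving in the direction (10, 6) keeps every constraint satisfied while Z increases without bound.

unbounded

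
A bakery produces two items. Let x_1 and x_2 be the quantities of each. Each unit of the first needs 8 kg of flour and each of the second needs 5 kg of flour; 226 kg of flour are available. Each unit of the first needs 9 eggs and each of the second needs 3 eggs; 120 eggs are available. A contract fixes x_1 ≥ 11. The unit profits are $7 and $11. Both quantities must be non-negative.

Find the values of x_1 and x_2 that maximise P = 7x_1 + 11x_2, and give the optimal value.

x_1 = 11, x_2 = 7, maximum P = 154

The binding constraints are 9x_1 + 3x_2 = 120 and x_1 = 11.
Solving simultaneously gives x_1 = 11, x_2 = 7.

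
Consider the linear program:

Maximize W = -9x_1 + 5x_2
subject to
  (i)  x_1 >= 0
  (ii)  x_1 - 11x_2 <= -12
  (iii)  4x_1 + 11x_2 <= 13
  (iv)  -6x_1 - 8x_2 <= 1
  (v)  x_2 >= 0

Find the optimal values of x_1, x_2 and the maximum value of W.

x_1 = 0, x_2 = 13/11, maximum W = 65/11

Feasible corners and W = -9x_1 + 5x_2:
  (0, 12/11) → W = 60/11
  (0, 13/11) → W = 65/11
  (1/5, 61/55) → W = 206/55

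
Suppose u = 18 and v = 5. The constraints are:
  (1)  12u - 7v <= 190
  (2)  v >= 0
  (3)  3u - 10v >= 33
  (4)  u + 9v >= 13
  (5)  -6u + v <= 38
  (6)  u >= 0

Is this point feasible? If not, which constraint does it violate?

Constraint (3): 3u - 10v = 4, which is not ≥ 33. All other constraints are satisfied.

not feasible — violates (3)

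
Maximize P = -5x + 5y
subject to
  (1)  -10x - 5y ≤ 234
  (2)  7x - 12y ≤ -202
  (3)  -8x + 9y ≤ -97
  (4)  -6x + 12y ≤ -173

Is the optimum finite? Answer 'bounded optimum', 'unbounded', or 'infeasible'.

infeasible

The boundaries -10x - 5y = 234 and -8x + 9y = -97 meet at (-1621/130, -1421/65), but that point violates 7x - 12y ≤ -202. Every candidate vertex is excluded by some other constraint, so the feasible region is empty.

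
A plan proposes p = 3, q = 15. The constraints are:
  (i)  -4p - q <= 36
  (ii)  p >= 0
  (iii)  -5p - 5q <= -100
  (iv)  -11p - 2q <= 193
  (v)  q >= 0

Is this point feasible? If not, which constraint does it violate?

not feasible — violates (iii)

Constraint (iii): -5p - 5q = -90, which is not ≤ -100. All other constraints are satisfied.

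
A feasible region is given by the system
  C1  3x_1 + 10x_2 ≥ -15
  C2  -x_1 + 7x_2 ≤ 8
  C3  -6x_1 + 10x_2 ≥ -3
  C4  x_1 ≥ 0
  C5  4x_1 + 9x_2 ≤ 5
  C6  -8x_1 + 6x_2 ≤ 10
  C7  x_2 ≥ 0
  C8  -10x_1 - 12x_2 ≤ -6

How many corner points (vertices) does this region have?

4

Of the 28 pairwise boundary intersections, those satisfying every inequality are:
  (77/94, 9/47)
  (24/43, 3/86)
  (0, 5/9)
  (0, 1/2)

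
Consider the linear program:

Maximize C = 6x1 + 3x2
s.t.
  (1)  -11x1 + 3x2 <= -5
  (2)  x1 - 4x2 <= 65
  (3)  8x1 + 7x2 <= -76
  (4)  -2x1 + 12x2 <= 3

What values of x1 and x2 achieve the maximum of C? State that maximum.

Feasible corners and C = 6x1 + 3x2:
  (-175/41, -710/41) → C = -3180/41
  (-193/101, -876/101) → C = -3786/101
  (151/39, -596/39) → C = -294/13

x1 = 151/39, x2 = -596/39, maximum C = -294/13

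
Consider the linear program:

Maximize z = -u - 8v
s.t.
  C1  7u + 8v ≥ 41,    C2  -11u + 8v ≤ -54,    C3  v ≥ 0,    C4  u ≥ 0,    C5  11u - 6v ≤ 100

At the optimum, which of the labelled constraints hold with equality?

C1 and C3

Corner points and z = -u - 8v:
  (95/18, 73/144) → z = -28/3
  (41/7, 0) → z = -41/7
  (238/11, 23) → z = -2262/11
  (100/11, 0) → z = -100/11

The maximum is at (41/7, 0). Substituting into each constraint, equality holds for C1 and C3; the remaining constraints have slack.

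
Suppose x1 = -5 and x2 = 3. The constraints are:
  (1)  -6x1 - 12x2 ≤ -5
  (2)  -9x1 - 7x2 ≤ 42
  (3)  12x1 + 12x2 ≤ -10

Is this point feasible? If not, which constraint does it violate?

feasible

(1): -6 ≤ -5 ✓
(2): 24 ≤ 42 ✓
(3): -24 ≤ -10 ✓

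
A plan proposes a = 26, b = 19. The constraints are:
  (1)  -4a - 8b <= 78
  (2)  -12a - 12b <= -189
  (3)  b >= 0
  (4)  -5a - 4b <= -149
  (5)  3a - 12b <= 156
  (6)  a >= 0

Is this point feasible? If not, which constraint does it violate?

(1): -256 ≤ 78 ✓
(2): -540 ≤ -189 ✓
(3): 19 ≥ 0 ✓
(4): -206 ≤ -149 ✓
(5): -150 ≤ 156 ✓
(6): 26 ≥ 0 ✓

feasible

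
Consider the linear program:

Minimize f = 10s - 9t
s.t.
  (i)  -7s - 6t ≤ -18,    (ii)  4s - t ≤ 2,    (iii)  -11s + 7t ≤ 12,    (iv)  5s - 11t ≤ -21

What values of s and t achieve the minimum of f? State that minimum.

Extreme points and f = 10s - 9t:
  (54/115, 282/115) → f = -1998/115
  (72/107, 237/107) → f = -1413/107
  (26/17, 70/17) → f = -370/17
  (43/39, 94/39) → f = -32/3

s = 26/17, t = 70/17, minimum f = -370/17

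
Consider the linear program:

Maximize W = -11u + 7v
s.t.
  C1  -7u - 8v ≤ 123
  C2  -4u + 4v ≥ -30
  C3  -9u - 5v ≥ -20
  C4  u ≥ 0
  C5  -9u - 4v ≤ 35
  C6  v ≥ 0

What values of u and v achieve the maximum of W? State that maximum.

u = 0, v = 4, maximum W = 28

Corner points and W = -11u + 7v:
  (0, 4) → W = 28
  (20/9, 0) → W = -220/9
  (0, 0) → W = 0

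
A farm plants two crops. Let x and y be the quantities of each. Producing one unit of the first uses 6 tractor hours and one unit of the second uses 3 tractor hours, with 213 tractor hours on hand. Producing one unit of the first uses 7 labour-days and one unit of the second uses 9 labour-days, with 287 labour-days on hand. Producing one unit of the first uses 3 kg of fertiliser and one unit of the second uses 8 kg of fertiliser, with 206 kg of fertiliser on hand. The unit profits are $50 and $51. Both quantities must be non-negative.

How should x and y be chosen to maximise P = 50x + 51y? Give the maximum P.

x = 32, y = 7, maximum P = 1957

Extreme points and P = 50x + 51y:
  (0, 0) → P = 0
  (0, 103/4) → P = 5253/4
  (71/2, 0) → P = 1775
  (32, 7) → P = 1957
  (442/29, 581/29) → P = 51731/29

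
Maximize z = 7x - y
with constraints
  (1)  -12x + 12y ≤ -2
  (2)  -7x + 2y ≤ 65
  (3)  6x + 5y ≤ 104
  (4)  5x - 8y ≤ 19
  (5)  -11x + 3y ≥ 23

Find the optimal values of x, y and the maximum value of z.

x = -47/16, y = -149/48, maximum z = -419/24

At the optimal vertex, -12x + 12y = -2 and -11x + 3y = 23.
Solving simultaneously gives x = -47/16, y = -149/48.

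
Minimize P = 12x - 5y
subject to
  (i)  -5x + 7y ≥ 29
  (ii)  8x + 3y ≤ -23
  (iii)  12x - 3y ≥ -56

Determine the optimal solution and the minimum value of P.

x = -79/20, y = 43/15, minimum P = -926/15

Feasible corners and P = 12x - 5y:
  (-248/71, 117/71) → P = -3561/71
  (-305/69, 68/69) → P = -4000/69
  (-79/20, 43/15) → P = -926/15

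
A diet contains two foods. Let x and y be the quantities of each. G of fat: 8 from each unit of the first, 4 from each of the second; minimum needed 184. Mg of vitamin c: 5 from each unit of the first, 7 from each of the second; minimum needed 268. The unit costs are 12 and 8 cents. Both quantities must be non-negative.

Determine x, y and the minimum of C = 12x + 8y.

x = 6, y = 34, minimum C = 344

Feasible corners and C = 12x + 8y:
  (0, 46) → C = 368
  (268/5, 0) → C = 3216/5
  (6, 34) → C = 344
The feasible region is unbounded (it extends along (0, 1), (1, 0)), but C strictly increases along every unbounded feasible direction, so there is no improving ray and the minimum is attained at a vertex.

At the optimal vertex, 8x + 4y = 184 and 5x + 7y = 268.
Solving simultaneously gives x = 6, y = 34.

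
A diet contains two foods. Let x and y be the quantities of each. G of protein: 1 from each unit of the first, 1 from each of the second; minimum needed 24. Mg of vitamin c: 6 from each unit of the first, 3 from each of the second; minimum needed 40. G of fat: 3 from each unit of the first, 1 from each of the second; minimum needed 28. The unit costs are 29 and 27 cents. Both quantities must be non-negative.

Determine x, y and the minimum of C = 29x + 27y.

x = 2, y = 22, minimum C = 652

Vertices and C = 29x + 27y:
  (0, 28) → C = 756
  (24, 0) → C = 696
  (2, 22) → C = 652
The feasible region is unbounded (it extends along (0, 1), (1, 0)), but C strictly increases along every unbounded feasible direction, so there is no improving ray and the minimum is attained at a vertex.

The binding constraints are x + y = 24 and 3x + y = 28.
Solving simultaneously gives x = 2, y = 22.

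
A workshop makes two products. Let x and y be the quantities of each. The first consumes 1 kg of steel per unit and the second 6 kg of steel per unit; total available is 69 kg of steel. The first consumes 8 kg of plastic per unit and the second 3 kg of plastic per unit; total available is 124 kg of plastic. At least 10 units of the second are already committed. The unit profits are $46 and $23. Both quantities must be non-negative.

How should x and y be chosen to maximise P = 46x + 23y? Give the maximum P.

Feasible corners and P = 46x + 23y:
  (0, 23/2) → P = 529/2
  (0, 10) → P = 230
  (9, 10) → P = 644

x = 9, y = 10, maximum P = 644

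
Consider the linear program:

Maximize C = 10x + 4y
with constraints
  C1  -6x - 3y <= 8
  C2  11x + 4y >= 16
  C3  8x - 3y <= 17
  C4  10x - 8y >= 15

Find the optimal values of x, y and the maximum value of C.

Extreme points and C = 10x + 4y:
  (116/65, -59/65) → C = 924/65
  (47/32, -5/128) → C = 465/32
  (91/34, 25/17) → C = 555/17

The optimum lies where 8x - 3y = 17 and 10x - 8y = 15.
Solving simultaneously gives x = 91/34, y = 25/17.

x = 91/34, y = 25/17, maximum C = 555/17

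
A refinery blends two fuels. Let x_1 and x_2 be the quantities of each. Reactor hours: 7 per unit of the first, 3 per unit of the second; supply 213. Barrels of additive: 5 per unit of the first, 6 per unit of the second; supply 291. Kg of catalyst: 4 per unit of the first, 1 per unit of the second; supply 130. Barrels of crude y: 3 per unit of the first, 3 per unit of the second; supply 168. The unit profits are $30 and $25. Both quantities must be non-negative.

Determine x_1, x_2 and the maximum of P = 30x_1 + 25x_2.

x_1 = 15, x_2 = 36, maximum P = 1350

Feasible corners and P = 30x_1 + 25x_2:
  (0, 0) → P = 0
  (0, 97/2) → P = 2425/2
  (213/7, 0) → P = 6390/7
  (15, 36) → P = 1350

The binding constraints are 7x_1 + 3x_2 = 213 and 5x_1 + 6x_2 = 291.
Solving simultaneously gives x_1 = 15, x_2 = 36.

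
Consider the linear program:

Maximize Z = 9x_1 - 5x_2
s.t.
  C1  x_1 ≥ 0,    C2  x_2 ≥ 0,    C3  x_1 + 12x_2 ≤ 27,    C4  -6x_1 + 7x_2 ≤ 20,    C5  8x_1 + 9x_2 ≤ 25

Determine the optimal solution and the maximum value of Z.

Vertices and Z = 9x_1 - 5x_2:
  (0, 0) → Z = 0
  (0, 9/4) → Z = -45/4
  (25/8, 0) → Z = 225/8
  (19/29, 191/87) → Z = -442/87

At the optimal vertex, x_2 = 0 and 8x_1 + 9x_2 = 25.
Solving simultaneously gives x_1 = 25/8, x_2 = 0.

x_1 = 25/8, x_2 = 0, maximum Z = 225/8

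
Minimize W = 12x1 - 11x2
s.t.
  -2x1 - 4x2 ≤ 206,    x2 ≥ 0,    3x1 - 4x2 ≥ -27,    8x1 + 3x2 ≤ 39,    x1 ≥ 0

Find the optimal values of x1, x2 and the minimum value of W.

Corner points and W = 12x1 - 11x2:
  (39/8, 0) → W = 117/2
  (0, 0) → W = 0
  (75/41, 333/41) → W = -2763/41
  (0, 27/4) → W = -297/4

x1 = 0, x2 = 27/4, minimum W = -297/4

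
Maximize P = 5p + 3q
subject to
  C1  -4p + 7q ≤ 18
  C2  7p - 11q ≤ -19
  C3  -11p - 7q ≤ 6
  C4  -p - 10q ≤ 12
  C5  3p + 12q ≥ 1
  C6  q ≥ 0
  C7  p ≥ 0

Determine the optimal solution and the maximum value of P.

Corner points and P = 5p + 3q:
  (13, 10) → P = 95
  (0, 18/7) → P = 54/7
  (0, 19/11) → P = 57/11

The optimum lies where -4p + 7q = 18 and 7p - 11q = -19.
Solving simultaneously gives p = 13, q = 10.

p = 13, q = 10, maximum P = 95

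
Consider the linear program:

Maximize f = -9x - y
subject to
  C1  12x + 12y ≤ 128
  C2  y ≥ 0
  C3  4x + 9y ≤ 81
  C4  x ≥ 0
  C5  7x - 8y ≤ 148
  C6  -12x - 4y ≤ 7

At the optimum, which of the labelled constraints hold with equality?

Feasible corners and f = -9x - y:
  (32/3, 0) → f = -96
  (3, 23/3) → f = -104/3
  (0, 0) → f = 0
  (0, 9) → f = -9

The maximum is at (0, 0). Substituting into each constraint, equality holds for C2 and C4; the remaining constraints have slack.

C2 and C4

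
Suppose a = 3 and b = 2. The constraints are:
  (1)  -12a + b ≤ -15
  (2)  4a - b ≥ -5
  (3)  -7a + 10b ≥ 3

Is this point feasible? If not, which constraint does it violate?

Constraint (3): -7a + 10b = -1, which is not ≥ 3. All other constraints are satisfied.

not feasible — violates (3)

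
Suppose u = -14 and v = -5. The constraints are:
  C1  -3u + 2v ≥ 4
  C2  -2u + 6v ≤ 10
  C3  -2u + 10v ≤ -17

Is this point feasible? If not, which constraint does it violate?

feasible

C1: 32 ≥ 4 ✓
C2: -2 ≤ 10 ✓
C3: -22 ≤ -17 ✓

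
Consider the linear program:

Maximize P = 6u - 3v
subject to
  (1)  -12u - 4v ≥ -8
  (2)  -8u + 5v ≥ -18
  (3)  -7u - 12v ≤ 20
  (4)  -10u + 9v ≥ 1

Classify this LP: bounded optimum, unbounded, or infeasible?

bounded optimum

Vertices and P = 6u - 3v:
  (17/37, 23/37) → P = 33/37
  (-64/61, -193/183) → P = -191/61
The feasible region has finitely many vertices and no improving ray; the maximum is 33/37 at (17/37, 23/37).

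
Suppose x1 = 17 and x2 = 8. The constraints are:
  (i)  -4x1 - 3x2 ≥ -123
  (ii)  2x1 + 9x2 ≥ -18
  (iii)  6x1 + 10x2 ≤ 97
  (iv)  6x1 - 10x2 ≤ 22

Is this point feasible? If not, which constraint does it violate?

Constraint (iii): 6x1 + 10x2 = 182, which is not ≤ 97. All other constraints are satisfied.

not feasible — violates (iii)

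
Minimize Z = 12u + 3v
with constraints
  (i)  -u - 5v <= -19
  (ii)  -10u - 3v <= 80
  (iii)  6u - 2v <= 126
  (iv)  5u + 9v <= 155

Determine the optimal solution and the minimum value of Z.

u = -79/5, v = 26, minimum Z = -558/5

Corner points and Z = 12u + 3v:
  (-457/47, 270/47) → Z = -4674/47
  (167/8, -3/8) → Z = 1995/8
  (-79/5, 26) → Z = -558/5
  (361/16, 75/16) → Z = 4557/16

The optimum lies where -10u - 3v = 80 and 5u + 9v = 155.
Solving simultaneously gives u = -79/5, v = 26.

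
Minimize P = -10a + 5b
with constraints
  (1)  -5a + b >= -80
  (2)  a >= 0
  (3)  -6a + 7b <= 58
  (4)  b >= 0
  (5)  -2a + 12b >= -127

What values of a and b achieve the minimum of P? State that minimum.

Vertices and P = -10a + 5b:
  (618/29, 770/29) → P = -2330/29
  (16, 0) → P = -160
  (0, 58/7) → P = 290/7
  (0, 0) → P = 0

At the optimal vertex, -5a + b = -80 and b = 0.
Solving simultaneously gives a = 16, b = 0.

a = 16, b = 0, minimum P = -160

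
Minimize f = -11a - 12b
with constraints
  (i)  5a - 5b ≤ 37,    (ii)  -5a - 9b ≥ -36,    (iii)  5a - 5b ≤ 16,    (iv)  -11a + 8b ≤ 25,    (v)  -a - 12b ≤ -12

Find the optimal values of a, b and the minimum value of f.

Vertices and f = -11a - 12b:
  (162/35, 10/7) → f = -2382/35
  (63/139, 521/139) → f = -6945/139
  (252/65, 44/65) → f = -660/13
  (-51/35, 157/140) → f = 18/7

At the optimal vertex, -5a - 9b = -36 and 5a - 5b = 16.
Solving simultaneously gives a = 162/35, b = 10/7.

a = 162/35, b = 10/7, minimum f = -2382/35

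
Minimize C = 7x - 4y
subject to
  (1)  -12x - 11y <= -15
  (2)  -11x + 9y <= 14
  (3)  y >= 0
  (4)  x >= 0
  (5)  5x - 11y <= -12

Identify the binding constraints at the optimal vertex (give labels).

(2) and (4)

Vertices and C = 7x - 4y:
  (0, 15/11) → C = -60/11
  (3/17, 219/187) → C = -645/187
  (0, 14/9) → C = -56/9
The feasible region is unbounded (it extends along (11, 5), (9, 11)), but C strictly increases along every unbounded feasible direction, so there is no improving ray and the minimum is attained at a vertex.

The minimum is at (0, 14/9). Substituting into each constraint, equality holds for (2) and (4); the remaining constraints have slack.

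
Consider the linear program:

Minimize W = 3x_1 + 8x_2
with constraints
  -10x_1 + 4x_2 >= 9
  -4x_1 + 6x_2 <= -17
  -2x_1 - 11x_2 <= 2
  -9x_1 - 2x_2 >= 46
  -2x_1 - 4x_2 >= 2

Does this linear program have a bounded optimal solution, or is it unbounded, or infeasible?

infeasible

The boundaries -10x_1 + 4x_2 = 9 and -9x_1 - 2x_2 = 46 meet at (-101/28, -379/56), but that point violates -2x_1 - 11x_2 ≤ 2. Every candidate vertex is excluded by some other constraint, so the feasible region is empty.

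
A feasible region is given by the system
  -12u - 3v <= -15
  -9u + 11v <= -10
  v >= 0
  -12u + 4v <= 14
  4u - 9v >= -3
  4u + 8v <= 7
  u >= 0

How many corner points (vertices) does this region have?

4

Pairwise boundary intersections that survive every other constraint:
  (65/53, 5/53)
  (5/4, 0)
  (157/116, 23/116)
  (7/4, 0)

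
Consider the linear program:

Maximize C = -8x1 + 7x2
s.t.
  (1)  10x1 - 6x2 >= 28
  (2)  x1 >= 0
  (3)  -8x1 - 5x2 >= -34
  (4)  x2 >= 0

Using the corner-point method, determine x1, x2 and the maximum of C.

x1 = 172/49, x2 = 58/49, maximum C = -970/49

Corner points and C = -8x1 + 7x2:
  (172/49, 58/49) → C = -970/49
  (14/5, 0) → C = -112/5
  (17/4, 0) → C = -34

The optimum lies where 10x1 - 6x2 = 28 and -8x1 - 5x2 = -34.
Solving simultaneously gives x1 = 172/49, x2 = 58/49.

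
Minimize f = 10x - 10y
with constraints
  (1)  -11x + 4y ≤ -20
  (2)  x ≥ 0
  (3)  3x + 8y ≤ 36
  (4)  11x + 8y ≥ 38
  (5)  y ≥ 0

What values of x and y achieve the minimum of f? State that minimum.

Corner points and f = 10x - 10y:
  (76/25, 84/25) → f = -16/5
  (26/11, 3/2) → f = 95/11
  (12, 0) → f = 120
  (38/11, 0) → f = 380/11

x = 76/25, y = 84/25, minimum f = -16/5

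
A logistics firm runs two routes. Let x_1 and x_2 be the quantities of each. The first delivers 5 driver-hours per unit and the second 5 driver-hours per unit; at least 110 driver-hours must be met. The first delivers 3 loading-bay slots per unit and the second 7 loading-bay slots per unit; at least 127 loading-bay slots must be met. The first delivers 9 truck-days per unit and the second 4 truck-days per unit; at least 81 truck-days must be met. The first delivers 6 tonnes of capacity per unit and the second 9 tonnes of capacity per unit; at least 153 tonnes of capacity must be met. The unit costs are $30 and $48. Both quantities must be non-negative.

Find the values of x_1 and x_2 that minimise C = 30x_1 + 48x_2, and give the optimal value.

x_1 = 27/4, x_2 = 61/4, minimum C = 1869/2

The feasible region is unbounded (it extends along (0, 1), (1, 0)), but C strictly increases along every unbounded feasible direction, so there is no improving ray and the minimum is attained at a vertex.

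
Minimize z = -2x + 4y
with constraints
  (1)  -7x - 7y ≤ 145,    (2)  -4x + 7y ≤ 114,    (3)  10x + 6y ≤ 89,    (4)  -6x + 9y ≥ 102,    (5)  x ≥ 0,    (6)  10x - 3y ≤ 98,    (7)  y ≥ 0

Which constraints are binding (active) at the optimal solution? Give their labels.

Feasible corners and z = -2x + 4y:
  (3/2, 37/3) → z = 139/3
  (0, 89/6) → z = 178/3
  (0, 34/3) → z = 136/3

The minimum is at (0, 34/3). Substituting into each constraint, equality holds for (4) and (5); the remaining constraints have slack.

(4) and (5)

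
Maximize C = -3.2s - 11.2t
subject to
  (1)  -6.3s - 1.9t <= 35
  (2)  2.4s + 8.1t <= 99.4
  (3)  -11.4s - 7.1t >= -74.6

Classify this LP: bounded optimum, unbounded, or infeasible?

unbounded

From the feasible point (-47236/4647, 23674/1549), moving in the direction (7.1, -11.4) keeps every constraint satisfied while C increases without bound.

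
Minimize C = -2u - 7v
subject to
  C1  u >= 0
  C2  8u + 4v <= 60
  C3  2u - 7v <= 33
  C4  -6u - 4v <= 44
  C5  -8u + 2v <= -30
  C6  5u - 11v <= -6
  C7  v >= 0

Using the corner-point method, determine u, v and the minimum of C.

u = 5, v = 5, minimum C = -45

Corner points and C = -2u - 7v:
  (5, 5) → C = -45
  (53/9, 29/9) → C = -103/3
  (57/13, 33/13) → C = -345/13

At the optimal vertex, 8u + 4v = 60 and -8u + 2v = -30.
Solving simultaneously gives u = 5, v = 5.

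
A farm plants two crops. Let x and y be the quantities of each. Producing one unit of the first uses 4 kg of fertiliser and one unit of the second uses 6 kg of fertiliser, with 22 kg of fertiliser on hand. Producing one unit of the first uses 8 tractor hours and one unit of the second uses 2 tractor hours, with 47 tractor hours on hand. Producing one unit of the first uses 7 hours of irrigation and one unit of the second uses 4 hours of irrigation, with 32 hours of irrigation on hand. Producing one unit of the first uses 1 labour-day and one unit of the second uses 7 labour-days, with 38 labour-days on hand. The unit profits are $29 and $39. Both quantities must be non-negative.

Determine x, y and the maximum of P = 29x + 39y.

x = 4, y = 1, maximum P = 155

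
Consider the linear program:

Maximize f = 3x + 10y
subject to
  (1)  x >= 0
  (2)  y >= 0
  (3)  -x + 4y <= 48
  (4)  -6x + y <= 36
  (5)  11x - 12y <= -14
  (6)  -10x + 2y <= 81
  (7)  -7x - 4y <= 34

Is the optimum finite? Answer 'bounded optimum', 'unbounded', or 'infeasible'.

bounded optimum

Corner points and f = 3x + 10y:
  (0, 12) → f = 120
  (0, 7/6) → f = 35/3
  (65/4, 257/16) → f = 1675/8
The feasible region has finitely many vertices and no improving ray; the maximum is 1675/8 at (65/4, 257/16).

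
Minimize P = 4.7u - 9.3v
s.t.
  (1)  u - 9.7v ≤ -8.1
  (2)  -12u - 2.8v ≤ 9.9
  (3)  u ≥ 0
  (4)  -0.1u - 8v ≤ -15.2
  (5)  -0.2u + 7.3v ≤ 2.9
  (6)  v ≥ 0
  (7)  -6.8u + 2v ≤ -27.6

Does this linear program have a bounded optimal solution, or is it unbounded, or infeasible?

The boundaries u - 9.7v = -8.1 and -0.1u - 8v = -15.2 meet at (8264/897, 1601/897), but that point violates -0.2u + 7.3v ≤ 2.9. Every candidate vertex is excluded by some other constraint, so the feasible region is empty.

infeasible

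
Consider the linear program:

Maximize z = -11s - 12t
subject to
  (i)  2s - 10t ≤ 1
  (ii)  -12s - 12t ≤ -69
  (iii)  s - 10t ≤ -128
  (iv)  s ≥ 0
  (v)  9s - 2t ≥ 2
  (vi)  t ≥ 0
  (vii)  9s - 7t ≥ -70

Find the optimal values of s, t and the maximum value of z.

The feasible region is unbounded (it extends along (5, 1), (7, 9)), but z strictly decreases along every unbounded feasible direction, so there is no improving ray and the maximum is attained at a vertex.

s = 69/22, t = 577/44, maximum z = -4221/22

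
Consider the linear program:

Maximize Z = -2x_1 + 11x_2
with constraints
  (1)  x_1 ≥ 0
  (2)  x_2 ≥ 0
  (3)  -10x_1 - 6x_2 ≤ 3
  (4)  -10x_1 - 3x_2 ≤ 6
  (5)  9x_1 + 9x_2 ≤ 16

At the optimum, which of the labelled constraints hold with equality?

(1) and (5)

Vertices and Z = -2x_1 + 11x_2:
  (0, 0) → Z = 0
  (0, 16/9) → Z = 176/9
  (16/9, 0) → Z = -32/9

The maximum is at (0, 16/9). Substituting into each constraint, equality holds for (1) and (5); the remaining constraints have slack.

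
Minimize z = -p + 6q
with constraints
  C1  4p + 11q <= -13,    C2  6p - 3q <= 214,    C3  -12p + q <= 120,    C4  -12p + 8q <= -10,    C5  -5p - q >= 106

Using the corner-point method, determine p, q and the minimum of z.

Vertices and z = -p + 6q:
  (-287/15, -548/5) → z = -9577/15
  (-104/21, -1706/21) → z = -10132/21
  (-226/17, -672/17) → z = -3806/17

At the optimal vertex, 6p - 3q = 214 and -12p + q = 120.
Solving simultaneously gives p = -287/15, q = -548/5.

p = -287/15, q = -548/5, minimum z = -9577/15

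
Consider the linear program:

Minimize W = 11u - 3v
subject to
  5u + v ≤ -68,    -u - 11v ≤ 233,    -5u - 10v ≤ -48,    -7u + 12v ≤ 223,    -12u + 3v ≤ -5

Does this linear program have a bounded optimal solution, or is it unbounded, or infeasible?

The boundaries -u - 11v = 233 and -5u - 10v = -48 meet at (2858/45, -1213/45), but that point violates 5u + v ≤ -68. Every candidate vertex is excluded by some other constraint, so the feasible region is empty.

infeasible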